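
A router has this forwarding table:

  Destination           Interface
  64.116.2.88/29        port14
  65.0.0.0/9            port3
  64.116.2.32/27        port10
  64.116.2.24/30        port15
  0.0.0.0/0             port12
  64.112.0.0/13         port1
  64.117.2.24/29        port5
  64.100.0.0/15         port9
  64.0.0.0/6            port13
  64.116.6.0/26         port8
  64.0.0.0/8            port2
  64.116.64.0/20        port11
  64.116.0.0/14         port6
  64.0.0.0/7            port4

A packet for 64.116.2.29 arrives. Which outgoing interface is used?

port6

Routes whose prefix contains 64.116.2.29:
  0.0.0.0/0 (default, matches everything) -> port12
  64.0.0.0/6 (64.0.0.0 - 67.255.255.255) -> port13
  64.0.0.0/7 (64.0.0.0 - 65.255.255.255) -> port4
  64.0.0.0/8 (64.0.0.0 - 64.255.255.255) -> port2
  64.112.0.0/13 (64.112.0.0 - 64.119.255.255) -> port1
  64.116.0.0/14 (64.116.0.0 - 64.119.255.255) -> port6
More-specific entries that do NOT match:
  64.116.2.24/30 (64.116.2.24 - 64.116.2.27) does not contain 64.116.2.29
  64.116.2.88/29 (64.116.2.88 - 64.116.2.95) does not contain 64.116.2.29
  64.117.2.24/29 (64.117.2.24 - 64.117.2.31) does not contain 64.116.2.29
  64.116.2.32/27 (64.116.2.32 - 64.116.2.63) does not contain 64.116.2.29
  64.116.6.0/26 (64.116.6.0 - 64.116.6.63) does not contain 64.116.2.29
  64.116.64.0/20 (64.116.64.0 - 64.116.79.255) does not contain 64.116.2.29
  64.100.0.0/15 (64.100.0.0 - 64.101.255.255) does not contain 64.116.2.29
Longest matching prefix is /14 -> interface port6.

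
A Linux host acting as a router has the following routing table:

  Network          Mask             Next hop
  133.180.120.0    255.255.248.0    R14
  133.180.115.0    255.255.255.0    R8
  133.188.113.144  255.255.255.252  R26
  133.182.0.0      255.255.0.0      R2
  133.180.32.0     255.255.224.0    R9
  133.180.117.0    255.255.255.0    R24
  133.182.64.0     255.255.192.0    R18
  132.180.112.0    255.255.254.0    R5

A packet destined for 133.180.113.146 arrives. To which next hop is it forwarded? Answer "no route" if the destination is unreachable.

no route

No entry's prefix contains 133.180.113.146; there is no default route.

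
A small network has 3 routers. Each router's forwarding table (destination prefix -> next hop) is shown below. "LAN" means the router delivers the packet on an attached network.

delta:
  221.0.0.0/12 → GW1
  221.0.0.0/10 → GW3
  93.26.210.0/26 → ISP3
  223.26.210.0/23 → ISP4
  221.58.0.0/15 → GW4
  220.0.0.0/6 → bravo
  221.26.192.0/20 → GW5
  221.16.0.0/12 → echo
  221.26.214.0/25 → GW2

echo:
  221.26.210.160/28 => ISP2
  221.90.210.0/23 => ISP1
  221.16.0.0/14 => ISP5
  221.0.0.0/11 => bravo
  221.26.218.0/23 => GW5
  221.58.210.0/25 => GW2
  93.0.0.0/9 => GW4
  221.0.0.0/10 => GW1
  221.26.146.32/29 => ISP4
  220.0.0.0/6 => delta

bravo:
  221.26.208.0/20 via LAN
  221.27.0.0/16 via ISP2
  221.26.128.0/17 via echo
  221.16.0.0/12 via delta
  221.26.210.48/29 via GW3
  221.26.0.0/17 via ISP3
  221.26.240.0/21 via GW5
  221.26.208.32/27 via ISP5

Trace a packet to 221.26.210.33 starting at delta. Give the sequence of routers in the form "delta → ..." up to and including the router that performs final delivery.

delta → echo → bravo

At delta: longest match for 221.26.210.33 is 221.16.0.0/12 -> echo
At echo: longest match for 221.26.210.33 is 221.0.0.0/11 -> bravo
At bravo: longest match for 221.26.210.33 is 221.26.208.0/20 -> LAN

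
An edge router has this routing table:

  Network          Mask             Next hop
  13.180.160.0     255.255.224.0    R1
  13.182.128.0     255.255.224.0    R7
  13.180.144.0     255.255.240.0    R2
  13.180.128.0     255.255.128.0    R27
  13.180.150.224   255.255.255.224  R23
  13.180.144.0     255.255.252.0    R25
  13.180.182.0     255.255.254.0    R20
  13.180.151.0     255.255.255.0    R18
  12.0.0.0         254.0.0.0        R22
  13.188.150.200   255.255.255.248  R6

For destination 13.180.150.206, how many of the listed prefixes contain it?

Prefixes containing 13.180.150.206:
  12.0.0.0/7 (12.0.0.0 - 13.255.255.255)
  13.180.128.0/17 (13.180.128.0 - 13.180.255.255)
  13.180.144.0/20 (13.180.144.0 - 13.180.159.255)
Total matching entries: 3.

3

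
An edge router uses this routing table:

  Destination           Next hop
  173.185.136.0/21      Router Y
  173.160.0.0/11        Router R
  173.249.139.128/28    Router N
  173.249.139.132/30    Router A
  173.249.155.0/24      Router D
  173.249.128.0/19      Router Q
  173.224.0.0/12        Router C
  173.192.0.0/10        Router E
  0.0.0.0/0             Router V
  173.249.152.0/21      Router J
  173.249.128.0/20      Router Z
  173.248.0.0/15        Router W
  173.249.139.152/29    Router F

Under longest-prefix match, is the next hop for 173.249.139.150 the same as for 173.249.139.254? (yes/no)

173.249.139.150: longest match 173.249.128.0/20 -> Router Z
173.249.139.254: longest match 173.249.128.0/20 -> Router Z

yes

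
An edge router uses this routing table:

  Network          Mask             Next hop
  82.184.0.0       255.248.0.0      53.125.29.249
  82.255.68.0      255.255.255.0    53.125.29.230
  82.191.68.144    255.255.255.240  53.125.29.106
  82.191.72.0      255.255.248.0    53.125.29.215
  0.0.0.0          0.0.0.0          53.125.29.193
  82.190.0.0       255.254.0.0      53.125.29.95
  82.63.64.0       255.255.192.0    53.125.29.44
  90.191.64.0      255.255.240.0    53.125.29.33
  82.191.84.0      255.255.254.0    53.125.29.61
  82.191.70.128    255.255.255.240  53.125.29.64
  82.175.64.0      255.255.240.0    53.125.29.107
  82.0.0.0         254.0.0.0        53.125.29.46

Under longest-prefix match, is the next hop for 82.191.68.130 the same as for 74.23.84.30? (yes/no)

82.191.68.130: longest match 82.190.0.0/15 -> 53.125.29.95
74.23.84.30: longest match 0.0.0.0/0 -> 53.125.29.193

no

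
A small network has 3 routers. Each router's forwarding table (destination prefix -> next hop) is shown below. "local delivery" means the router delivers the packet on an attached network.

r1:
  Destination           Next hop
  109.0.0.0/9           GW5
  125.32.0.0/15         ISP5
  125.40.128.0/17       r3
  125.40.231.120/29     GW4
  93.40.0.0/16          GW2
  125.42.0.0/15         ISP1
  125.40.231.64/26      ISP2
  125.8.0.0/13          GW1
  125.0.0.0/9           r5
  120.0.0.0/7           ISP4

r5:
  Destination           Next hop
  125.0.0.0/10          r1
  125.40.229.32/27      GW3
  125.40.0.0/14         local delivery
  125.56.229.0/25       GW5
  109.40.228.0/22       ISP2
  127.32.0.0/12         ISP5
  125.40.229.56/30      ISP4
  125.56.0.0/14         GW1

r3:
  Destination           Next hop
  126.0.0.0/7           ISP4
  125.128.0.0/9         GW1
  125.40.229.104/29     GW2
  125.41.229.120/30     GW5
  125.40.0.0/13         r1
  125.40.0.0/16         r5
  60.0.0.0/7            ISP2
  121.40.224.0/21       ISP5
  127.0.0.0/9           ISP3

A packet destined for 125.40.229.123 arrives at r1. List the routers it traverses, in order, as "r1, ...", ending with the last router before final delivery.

At r1: longest match for 125.40.229.123 is 125.40.128.0/17 -> r3
At r3: longest match for 125.40.229.123 is 125.40.0.0/16 -> r5
At r5: longest match for 125.40.229.123 is 125.40.0.0/14 -> local delivery

r1, r3, r5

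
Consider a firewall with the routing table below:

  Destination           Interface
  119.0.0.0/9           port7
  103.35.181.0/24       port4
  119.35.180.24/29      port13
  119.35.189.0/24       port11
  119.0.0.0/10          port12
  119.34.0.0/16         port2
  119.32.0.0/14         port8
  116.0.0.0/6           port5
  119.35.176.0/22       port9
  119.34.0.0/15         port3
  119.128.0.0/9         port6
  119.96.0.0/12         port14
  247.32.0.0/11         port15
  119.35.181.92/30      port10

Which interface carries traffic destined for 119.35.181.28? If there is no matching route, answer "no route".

Routes whose prefix contains 119.35.181.28:
  116.0.0.0/6 (116.0.0.0 - 119.255.255.255) -> port5
  119.0.0.0/9 (119.0.0.0 - 119.127.255.255) -> port7
  119.0.0.0/10 (119.0.0.0 - 119.63.255.255) -> port12
  119.32.0.0/14 (119.32.0.0 - 119.35.255.255) -> port8
  119.34.0.0/15 (119.34.0.0 - 119.35.255.255) -> port3
More-specific entries that do NOT match:
  119.35.181.92/30 (119.35.181.92 - 119.35.181.95) does not contain 119.35.181.28
  119.35.180.24/29 (119.35.180.24 - 119.35.180.31) does not contain 119.35.181.28
  103.35.181.0/24 (103.35.181.0 - 103.35.181.255) does not contain 119.35.181.28
  119.35.189.0/24 (119.35.189.0 - 119.35.189.255) does not contain 119.35.181.28
  119.35.176.0/22 (119.35.176.0 - 119.35.179.255) does not contain 119.35.181.28
  119.34.0.0/16 (119.34.0.0 - 119.34.255.255) does not contain 119.35.181.28
Longest matching prefix is /15 -> interface port3.

port3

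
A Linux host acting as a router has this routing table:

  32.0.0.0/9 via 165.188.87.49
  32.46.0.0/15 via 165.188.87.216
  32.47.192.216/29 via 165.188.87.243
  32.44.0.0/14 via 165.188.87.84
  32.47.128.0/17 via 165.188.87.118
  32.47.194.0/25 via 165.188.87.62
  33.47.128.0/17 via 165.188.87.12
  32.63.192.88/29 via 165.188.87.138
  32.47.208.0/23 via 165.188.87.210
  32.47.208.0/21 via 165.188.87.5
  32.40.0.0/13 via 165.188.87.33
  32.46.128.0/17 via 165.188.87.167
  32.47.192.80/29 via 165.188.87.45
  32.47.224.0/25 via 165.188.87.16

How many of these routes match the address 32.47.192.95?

5

Prefixes containing 32.47.192.95:
  32.0.0.0/9 (32.0.0.0 - 32.127.255.255)
  32.40.0.0/13 (32.40.0.0 - 32.47.255.255)
  32.44.0.0/14 (32.44.0.0 - 32.47.255.255)
  32.46.0.0/15 (32.46.0.0 - 32.47.255.255)
  32.47.128.0/17 (32.47.128.0 - 32.47.255.255)
Total matching entries: 5.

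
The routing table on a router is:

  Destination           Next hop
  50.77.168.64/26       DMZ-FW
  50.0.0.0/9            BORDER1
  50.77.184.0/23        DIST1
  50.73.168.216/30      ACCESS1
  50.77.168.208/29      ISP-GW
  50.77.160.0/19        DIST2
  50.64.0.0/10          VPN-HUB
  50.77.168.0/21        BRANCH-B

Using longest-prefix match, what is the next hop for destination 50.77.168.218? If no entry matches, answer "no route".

Routes whose prefix contains 50.77.168.218:
  50.0.0.0/9 (50.0.0.0 - 50.127.255.255) -> BORDER1
  50.64.0.0/10 (50.64.0.0 - 50.127.255.255) -> VPN-HUB
  50.77.160.0/19 (50.77.160.0 - 50.77.191.255) -> DIST2
  50.77.168.0/21 (50.77.168.0 - 50.77.175.255) -> BRANCH-B
More-specific entries that do NOT match:
  50.73.168.216/30 (50.73.168.216 - 50.73.168.219) does not contain 50.77.168.218
  50.77.168.208/29 (50.77.168.208 - 50.77.168.215) does not contain 50.77.168.218
  50.77.168.64/26 (50.77.168.64 - 50.77.168.127) does not contain 50.77.168.218
  50.77.184.0/23 (50.77.184.0 - 50.77.185.255) does not contain 50.77.168.218
Longest matching prefix is /21 -> next hop BRANCH-B.

BRANCH-B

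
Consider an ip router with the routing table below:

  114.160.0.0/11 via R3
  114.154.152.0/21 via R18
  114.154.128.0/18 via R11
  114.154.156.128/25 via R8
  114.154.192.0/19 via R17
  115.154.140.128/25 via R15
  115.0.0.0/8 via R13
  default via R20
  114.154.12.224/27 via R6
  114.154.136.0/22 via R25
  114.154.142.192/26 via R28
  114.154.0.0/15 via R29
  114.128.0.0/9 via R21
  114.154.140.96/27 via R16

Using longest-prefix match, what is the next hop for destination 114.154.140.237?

Routes whose prefix contains 114.154.140.237:
  0.0.0.0/0 (default, matches everything) -> R20
  114.128.0.0/9 (114.128.0.0 - 114.255.255.255) -> R21
  114.154.0.0/15 (114.154.0.0 - 114.155.255.255) -> R29
  114.154.128.0/18 (114.154.128.0 - 114.154.191.255) -> R11
More-specific entries that do NOT match:
  114.154.12.224/27 (114.154.12.224 - 114.154.12.255) does not contain 114.154.140.237
  114.154.140.96/27 (114.154.140.96 - 114.154.140.127) does not contain 114.154.140.237
  114.154.142.192/26 (114.154.142.192 - 114.154.142.255) does not contain 114.154.140.237
  114.154.156.128/25 (114.154.156.128 - 114.154.156.255) does not contain 114.154.140.237
  115.154.140.128/25 (115.154.140.128 - 115.154.140.255) does not contain 114.154.140.237
  114.154.136.0/22 (114.154.136.0 - 114.154.139.255) does not contain 114.154.140.237
  114.154.152.0/21 (114.154.152.0 - 114.154.159.255) does not contain 114.154.140.237
  114.154.192.0/19 (114.154.192.0 - 114.154.223.255) does not contain 114.154.140.237
Longest matching prefix is /18 -> next hop R11.

R11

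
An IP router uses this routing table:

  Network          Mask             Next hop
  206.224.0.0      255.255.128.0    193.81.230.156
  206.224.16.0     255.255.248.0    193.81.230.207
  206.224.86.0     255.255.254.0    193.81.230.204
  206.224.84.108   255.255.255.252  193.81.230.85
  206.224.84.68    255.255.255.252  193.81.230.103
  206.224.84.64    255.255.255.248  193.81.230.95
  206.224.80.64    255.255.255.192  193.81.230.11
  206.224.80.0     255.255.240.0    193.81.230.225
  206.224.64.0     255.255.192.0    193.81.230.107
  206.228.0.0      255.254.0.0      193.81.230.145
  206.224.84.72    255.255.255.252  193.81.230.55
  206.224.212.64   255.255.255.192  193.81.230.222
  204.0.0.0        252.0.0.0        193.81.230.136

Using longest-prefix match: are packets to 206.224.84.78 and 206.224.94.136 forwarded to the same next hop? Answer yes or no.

yes

206.224.84.78: longest match 206.224.80.0/20 -> 193.81.230.225
206.224.94.136: longest match 206.224.80.0/20 -> 193.81.230.225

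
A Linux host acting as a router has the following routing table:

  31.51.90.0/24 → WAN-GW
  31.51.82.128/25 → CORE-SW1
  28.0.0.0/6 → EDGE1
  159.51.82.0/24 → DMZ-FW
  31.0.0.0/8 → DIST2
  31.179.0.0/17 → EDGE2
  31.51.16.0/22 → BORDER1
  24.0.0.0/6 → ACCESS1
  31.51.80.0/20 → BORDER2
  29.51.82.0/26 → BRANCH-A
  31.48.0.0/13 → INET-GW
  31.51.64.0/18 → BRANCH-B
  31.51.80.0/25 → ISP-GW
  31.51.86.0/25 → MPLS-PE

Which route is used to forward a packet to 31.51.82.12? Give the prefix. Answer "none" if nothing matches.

31.51.80.0/20

Entries matching 31.51.82.12:
  28.0.0.0/6 (28.0.0.0 - 31.255.255.255)
  31.0.0.0/8 (31.0.0.0 - 31.255.255.255)
  31.48.0.0/13 (31.48.0.0 - 31.55.255.255)
  31.51.64.0/18 (31.51.64.0 - 31.51.127.255)
  31.51.80.0/20 (31.51.80.0 - 31.51.95.255)
Most specific is 31.51.80.0/20.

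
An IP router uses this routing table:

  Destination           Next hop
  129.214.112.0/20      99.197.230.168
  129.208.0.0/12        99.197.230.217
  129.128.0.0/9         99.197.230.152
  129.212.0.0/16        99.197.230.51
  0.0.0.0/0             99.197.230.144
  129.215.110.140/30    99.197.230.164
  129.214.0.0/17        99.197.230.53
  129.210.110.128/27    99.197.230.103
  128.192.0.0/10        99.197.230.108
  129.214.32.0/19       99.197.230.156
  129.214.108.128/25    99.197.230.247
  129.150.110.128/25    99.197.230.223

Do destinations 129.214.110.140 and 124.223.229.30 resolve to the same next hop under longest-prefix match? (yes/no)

no

129.214.110.140: longest match 129.214.0.0/17 -> 99.197.230.53
124.223.229.30: longest match 0.0.0.0/0 -> 99.197.230.144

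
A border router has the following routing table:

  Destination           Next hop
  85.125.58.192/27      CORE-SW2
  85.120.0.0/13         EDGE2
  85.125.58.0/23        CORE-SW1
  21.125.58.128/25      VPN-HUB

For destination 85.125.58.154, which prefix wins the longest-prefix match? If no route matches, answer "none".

85.125.58.0/23

Entries matching 85.125.58.154:
  85.120.0.0/13 (85.120.0.0 - 85.127.255.255)
  85.125.58.0/23 (85.125.58.0 - 85.125.59.255)
Most specific is 85.125.58.0/23.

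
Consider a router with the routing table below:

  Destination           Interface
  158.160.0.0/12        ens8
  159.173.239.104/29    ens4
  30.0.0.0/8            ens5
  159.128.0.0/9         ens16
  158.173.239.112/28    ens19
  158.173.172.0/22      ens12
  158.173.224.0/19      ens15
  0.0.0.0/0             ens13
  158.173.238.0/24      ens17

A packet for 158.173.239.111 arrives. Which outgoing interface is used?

Routes whose prefix contains 158.173.239.111:
  0.0.0.0/0 (default, matches everything) -> ens13
  158.160.0.0/12 (158.160.0.0 - 158.175.255.255) -> ens8
  158.173.224.0/19 (158.173.224.0 - 158.173.255.255) -> ens15
More-specific entries that do NOT match:
  159.173.239.104/29 (159.173.239.104 - 159.173.239.111) does not contain 158.173.239.111
  158.173.239.112/28 (158.173.239.112 - 158.173.239.127) does not contain 158.173.239.111
  158.173.238.0/24 (158.173.238.0 - 158.173.238.255) does not contain 158.173.239.111
  158.173.172.0/22 (158.173.172.0 - 158.173.175.255) does not contain 158.173.239.111
Longest matching prefix is /19 -> interface ens15.

ens15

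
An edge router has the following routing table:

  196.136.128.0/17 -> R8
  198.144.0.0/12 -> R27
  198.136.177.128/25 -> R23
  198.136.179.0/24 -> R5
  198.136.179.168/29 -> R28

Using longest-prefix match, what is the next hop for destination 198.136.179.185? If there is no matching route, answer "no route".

R5

Routes whose prefix contains 198.136.179.185:
  198.136.179.0/24 (198.136.179.0 - 198.136.179.255) -> R5
More-specific entries that do NOT match:
  198.136.179.168/29 (198.136.179.168 - 198.136.179.175) does not contain 198.136.179.185
  198.136.177.128/25 (198.136.177.128 - 198.136.177.255) does not contain 198.136.179.185
Longest matching prefix is /24 -> next hop R5.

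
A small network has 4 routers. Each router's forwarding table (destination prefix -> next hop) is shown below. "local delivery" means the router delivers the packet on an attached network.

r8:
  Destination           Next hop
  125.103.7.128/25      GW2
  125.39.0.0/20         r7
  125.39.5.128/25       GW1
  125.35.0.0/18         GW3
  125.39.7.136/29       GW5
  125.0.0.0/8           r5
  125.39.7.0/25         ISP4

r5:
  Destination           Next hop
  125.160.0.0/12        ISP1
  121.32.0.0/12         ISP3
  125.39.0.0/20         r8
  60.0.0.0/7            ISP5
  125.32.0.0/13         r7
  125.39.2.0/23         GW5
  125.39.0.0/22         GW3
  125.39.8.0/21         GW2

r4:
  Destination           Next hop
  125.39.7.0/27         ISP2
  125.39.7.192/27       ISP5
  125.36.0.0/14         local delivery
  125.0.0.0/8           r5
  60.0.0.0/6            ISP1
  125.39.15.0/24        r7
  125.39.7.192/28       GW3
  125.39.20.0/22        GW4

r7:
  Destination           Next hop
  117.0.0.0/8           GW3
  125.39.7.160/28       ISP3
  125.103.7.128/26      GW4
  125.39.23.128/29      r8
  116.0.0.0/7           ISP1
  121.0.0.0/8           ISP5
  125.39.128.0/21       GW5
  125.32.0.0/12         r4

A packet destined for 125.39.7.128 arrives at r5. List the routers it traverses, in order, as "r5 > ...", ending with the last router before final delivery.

r5 > r8 > r7 > r4

At r5: longest match for 125.39.7.128 is 125.39.0.0/20 -> r8
At r8: longest match for 125.39.7.128 is 125.39.0.0/20 -> r7
At r7: longest match for 125.39.7.128 is 125.32.0.0/12 -> r4
At r4: longest match for 125.39.7.128 is 125.36.0.0/14 -> local delivery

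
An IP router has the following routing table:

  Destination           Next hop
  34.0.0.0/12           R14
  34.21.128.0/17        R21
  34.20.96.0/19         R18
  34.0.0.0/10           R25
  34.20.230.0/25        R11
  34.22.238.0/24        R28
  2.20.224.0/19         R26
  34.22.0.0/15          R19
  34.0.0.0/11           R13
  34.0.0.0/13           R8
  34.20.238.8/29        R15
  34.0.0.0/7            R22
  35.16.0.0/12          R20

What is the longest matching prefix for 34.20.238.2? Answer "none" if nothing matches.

Entries matching 34.20.238.2:
  34.0.0.0/7 (34.0.0.0 - 35.255.255.255)
  34.0.0.0/10 (34.0.0.0 - 34.63.255.255)
  34.0.0.0/11 (34.0.0.0 - 34.31.255.255)
Most specific is 34.0.0.0/11.

34.0.0.0/11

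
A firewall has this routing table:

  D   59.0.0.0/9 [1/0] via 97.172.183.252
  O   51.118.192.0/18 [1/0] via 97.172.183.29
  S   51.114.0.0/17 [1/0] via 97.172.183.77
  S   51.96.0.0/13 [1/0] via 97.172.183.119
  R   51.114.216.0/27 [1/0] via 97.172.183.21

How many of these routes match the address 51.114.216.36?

0

No listed prefix contains 51.114.216.36.
Total matching entries: 0.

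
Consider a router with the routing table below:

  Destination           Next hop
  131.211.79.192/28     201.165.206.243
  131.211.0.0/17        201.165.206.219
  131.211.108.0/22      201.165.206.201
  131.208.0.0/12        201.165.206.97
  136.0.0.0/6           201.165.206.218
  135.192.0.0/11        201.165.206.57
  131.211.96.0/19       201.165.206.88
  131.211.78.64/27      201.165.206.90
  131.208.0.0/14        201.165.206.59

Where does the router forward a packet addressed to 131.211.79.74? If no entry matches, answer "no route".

201.165.206.219

Routes whose prefix contains 131.211.79.74:
  131.208.0.0/12 (131.208.0.0 - 131.223.255.255) -> 201.165.206.97
  131.208.0.0/14 (131.208.0.0 - 131.211.255.255) -> 201.165.206.59
  131.211.0.0/17 (131.211.0.0 - 131.211.127.255) -> 201.165.206.219
More-specific entries that do NOT match:
  131.211.79.192/28 (131.211.79.192 - 131.211.79.207) does not contain 131.211.79.74
  131.211.78.64/27 (131.211.78.64 - 131.211.78.95) does not contain 131.211.79.74
  131.211.108.0/22 (131.211.108.0 - 131.211.111.255) does not contain 131.211.79.74
  131.211.96.0/19 (131.211.96.0 - 131.211.127.255) does not contain 131.211.79.74
Longest matching prefix is /17 -> next hop 201.165.206.219.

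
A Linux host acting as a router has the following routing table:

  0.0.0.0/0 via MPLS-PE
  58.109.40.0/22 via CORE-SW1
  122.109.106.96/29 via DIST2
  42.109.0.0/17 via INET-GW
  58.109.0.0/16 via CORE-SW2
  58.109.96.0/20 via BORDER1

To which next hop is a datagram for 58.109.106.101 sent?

Routes whose prefix contains 58.109.106.101:
  0.0.0.0/0 (default, matches everything) -> MPLS-PE
  58.109.0.0/16 (58.109.0.0 - 58.109.255.255) -> CORE-SW2
  58.109.96.0/20 (58.109.96.0 - 58.109.111.255) -> BORDER1
More-specific entries that do NOT match:
  122.109.106.96/29 (122.109.106.96 - 122.109.106.103) does not contain 58.109.106.101
  58.109.40.0/22 (58.109.40.0 - 58.109.43.255) does not contain 58.109.106.101
Longest matching prefix is /20 -> next hop BORDER1.

BORDER1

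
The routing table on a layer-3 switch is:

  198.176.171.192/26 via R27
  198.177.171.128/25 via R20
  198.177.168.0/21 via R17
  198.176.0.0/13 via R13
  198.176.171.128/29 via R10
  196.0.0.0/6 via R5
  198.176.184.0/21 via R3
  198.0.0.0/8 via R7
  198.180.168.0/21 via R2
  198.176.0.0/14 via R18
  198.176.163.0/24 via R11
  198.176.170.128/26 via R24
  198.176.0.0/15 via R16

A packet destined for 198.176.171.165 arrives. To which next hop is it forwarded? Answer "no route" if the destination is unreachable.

R16

Routes whose prefix contains 198.176.171.165:
  196.0.0.0/6 (196.0.0.0 - 199.255.255.255) -> R5
  198.0.0.0/8 (198.0.0.0 - 198.255.255.255) -> R7
  198.176.0.0/13 (198.176.0.0 - 198.183.255.255) -> R13
  198.176.0.0/14 (198.176.0.0 - 198.179.255.255) -> R18
  198.176.0.0/15 (198.176.0.0 - 198.177.255.255) -> R16
More-specific entries that do NOT match:
  198.176.171.128/29 (198.176.171.128 - 198.176.171.135) does not contain 198.176.171.165
  198.176.171.192/26 (198.176.171.192 - 198.176.171.255) does not contain 198.176.171.165
  198.176.170.128/26 (198.176.170.128 - 198.176.170.191) does not contain 198.176.171.165
  198.177.171.128/25 (198.177.171.128 - 198.177.171.255) does not contain 198.176.171.165
  198.176.163.0/24 (198.176.163.0 - 198.176.163.255) does not contain 198.176.171.165
  198.177.168.0/21 (198.177.168.0 - 198.177.175.255) does not contain 198.176.171.165
  198.176.184.0/21 (198.176.184.0 - 198.176.191.255) does not contain 198.176.171.165
  198.180.168.0/21 (198.180.168.0 - 198.180.175.255) does not contain 198.176.171.165
Longest matching prefix is /15 -> next hop R16.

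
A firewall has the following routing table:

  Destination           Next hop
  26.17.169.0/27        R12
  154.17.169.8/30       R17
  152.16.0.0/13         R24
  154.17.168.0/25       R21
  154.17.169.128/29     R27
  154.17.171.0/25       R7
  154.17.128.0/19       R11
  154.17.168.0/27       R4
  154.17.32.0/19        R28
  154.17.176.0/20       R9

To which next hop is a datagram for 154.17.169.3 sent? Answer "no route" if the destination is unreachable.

No entry's prefix contains 154.17.169.3; there is no default route.

no route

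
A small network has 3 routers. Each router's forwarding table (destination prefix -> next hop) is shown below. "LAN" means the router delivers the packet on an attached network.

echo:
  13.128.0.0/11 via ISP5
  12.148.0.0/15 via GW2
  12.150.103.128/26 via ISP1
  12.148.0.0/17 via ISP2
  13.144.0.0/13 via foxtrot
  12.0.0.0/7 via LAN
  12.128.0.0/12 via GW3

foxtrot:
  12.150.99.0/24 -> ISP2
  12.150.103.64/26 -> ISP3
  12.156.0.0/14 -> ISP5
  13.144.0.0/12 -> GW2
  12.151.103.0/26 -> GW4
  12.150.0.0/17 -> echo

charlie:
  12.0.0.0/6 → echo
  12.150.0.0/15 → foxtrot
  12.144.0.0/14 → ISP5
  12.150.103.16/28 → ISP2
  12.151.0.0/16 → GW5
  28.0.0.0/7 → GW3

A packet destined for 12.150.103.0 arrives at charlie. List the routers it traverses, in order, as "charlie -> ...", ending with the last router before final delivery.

At charlie: longest match for 12.150.103.0 is 12.150.0.0/15 -> foxtrot
At foxtrot: longest match for 12.150.103.0 is 12.150.0.0/17 -> echo
At echo: longest match for 12.150.103.0 is 12.0.0.0/7 -> LAN

charlie -> foxtrot -> echo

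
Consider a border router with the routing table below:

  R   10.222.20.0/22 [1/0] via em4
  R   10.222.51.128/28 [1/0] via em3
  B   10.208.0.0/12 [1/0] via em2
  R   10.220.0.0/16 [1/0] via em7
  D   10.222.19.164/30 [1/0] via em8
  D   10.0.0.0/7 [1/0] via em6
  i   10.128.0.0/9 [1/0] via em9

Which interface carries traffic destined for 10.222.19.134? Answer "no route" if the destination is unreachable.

em2

Routes whose prefix contains 10.222.19.134:
  10.0.0.0/7 (10.0.0.0 - 11.255.255.255) -> em6
  10.128.0.0/9 (10.128.0.0 - 10.255.255.255) -> em9
  10.208.0.0/12 (10.208.0.0 - 10.223.255.255) -> em2
More-specific entries that do NOT match:
  10.222.19.164/30 (10.222.19.164 - 10.222.19.167) does not contain 10.222.19.134
  10.222.51.128/28 (10.222.51.128 - 10.222.51.143) does not contain 10.222.19.134
  10.222.20.0/22 (10.222.20.0 - 10.222.23.255) does not contain 10.222.19.134
  10.220.0.0/16 (10.220.0.0 - 10.220.255.255) does not contain 10.222.19.134
Longest matching prefix is /12 -> interface em2.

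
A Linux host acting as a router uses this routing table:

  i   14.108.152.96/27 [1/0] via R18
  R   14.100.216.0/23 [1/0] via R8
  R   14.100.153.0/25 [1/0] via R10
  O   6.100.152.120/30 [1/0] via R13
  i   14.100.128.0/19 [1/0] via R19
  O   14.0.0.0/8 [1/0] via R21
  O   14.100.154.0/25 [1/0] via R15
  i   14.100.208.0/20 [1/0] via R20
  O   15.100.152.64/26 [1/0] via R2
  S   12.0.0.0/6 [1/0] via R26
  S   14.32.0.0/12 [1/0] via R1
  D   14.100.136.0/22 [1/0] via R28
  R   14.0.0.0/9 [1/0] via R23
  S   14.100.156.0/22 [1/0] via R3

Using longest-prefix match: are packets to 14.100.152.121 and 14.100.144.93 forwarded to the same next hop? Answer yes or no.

14.100.152.121: longest match 14.100.128.0/19 -> R19
14.100.144.93: longest match 14.100.128.0/19 -> R19

yes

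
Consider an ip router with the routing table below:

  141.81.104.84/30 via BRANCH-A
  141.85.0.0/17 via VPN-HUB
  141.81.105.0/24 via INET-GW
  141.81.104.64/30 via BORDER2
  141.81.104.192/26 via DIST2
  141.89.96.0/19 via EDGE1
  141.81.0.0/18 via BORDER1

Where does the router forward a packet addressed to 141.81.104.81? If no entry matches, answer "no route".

No entry's prefix contains 141.81.104.81; there is no default route.

no route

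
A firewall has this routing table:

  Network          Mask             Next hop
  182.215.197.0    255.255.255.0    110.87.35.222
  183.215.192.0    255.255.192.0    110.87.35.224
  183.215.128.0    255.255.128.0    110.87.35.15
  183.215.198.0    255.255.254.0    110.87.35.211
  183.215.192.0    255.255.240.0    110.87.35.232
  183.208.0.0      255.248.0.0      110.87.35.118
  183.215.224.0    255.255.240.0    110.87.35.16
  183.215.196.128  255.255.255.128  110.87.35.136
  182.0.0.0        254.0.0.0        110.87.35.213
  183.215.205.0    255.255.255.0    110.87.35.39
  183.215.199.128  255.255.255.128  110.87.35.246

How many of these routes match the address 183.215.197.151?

5

Prefixes containing 183.215.197.151:
  182.0.0.0/7 (182.0.0.0 - 183.255.255.255)
  183.208.0.0/13 (183.208.0.0 - 183.215.255.255)
  183.215.128.0/17 (183.215.128.0 - 183.215.255.255)
  183.215.192.0/18 (183.215.192.0 - 183.215.255.255)
  183.215.192.0/20 (183.215.192.0 - 183.215.207.255)
Total matching entries: 5.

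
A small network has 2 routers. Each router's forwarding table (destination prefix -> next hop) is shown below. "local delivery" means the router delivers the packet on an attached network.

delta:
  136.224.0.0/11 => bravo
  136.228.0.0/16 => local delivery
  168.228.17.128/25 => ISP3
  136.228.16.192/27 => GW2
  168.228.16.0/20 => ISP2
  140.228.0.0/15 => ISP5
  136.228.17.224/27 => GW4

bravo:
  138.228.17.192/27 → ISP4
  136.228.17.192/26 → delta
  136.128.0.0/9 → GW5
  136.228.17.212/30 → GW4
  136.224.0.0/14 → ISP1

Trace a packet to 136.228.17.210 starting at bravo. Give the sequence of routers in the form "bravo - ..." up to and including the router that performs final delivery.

bravo - delta

At bravo: longest match for 136.228.17.210 is 136.228.17.192/26 -> delta
At delta: longest match for 136.228.17.210 is 136.228.0.0/16 -> local delivery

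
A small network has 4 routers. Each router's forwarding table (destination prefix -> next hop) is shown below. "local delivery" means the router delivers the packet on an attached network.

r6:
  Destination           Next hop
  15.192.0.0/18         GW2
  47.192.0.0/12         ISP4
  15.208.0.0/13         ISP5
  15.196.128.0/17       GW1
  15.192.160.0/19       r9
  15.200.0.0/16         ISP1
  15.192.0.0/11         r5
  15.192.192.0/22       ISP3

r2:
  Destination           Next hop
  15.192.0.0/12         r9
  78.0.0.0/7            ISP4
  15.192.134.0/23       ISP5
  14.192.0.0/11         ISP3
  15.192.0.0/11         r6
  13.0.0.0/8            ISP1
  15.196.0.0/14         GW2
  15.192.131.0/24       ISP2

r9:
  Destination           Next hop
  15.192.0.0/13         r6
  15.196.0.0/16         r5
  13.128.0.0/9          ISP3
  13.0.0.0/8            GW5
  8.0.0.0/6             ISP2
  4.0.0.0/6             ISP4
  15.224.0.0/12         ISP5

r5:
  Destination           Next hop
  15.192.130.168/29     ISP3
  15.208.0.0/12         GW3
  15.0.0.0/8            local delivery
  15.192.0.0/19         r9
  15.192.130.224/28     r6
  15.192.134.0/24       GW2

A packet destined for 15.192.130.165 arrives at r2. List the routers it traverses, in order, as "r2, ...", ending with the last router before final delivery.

At r2: longest match for 15.192.130.165 is 15.192.0.0/12 -> r9
At r9: longest match for 15.192.130.165 is 15.192.0.0/13 -> r6
At r6: longest match for 15.192.130.165 is 15.192.0.0/11 -> r5
At r5: longest match for 15.192.130.165 is 15.0.0.0/8 -> local delivery

r2, r9, r6, r5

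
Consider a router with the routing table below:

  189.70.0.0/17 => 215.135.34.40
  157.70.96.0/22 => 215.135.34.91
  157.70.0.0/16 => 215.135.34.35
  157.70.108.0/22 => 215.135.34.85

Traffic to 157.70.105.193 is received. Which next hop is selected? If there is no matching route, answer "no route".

Routes whose prefix contains 157.70.105.193:
  157.70.0.0/16 (157.70.0.0 - 157.70.255.255) -> 215.135.34.35
More-specific entries that do NOT match:
  157.70.96.0/22 (157.70.96.0 - 157.70.99.255) does not contain 157.70.105.193
  157.70.108.0/22 (157.70.108.0 - 157.70.111.255) does not contain 157.70.105.193
  189.70.0.0/17 (189.70.0.0 - 189.70.127.255) does not contain 157.70.105.193
Longest matching prefix is /16 -> next hop 215.135.34.35.

215.135.34.35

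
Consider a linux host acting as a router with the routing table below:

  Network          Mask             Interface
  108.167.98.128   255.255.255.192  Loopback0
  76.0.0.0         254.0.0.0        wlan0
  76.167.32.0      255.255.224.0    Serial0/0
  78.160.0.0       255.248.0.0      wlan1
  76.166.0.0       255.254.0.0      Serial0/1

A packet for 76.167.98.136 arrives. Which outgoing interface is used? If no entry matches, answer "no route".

Serial0/1

Routes whose prefix contains 76.167.98.136:
  76.0.0.0/7 (76.0.0.0 - 77.255.255.255) -> wlan0
  76.166.0.0/15 (76.166.0.0 - 76.167.255.255) -> Serial0/1
More-specific entries that do NOT match:
  108.167.98.128/26 (108.167.98.128 - 108.167.98.191) does not contain 76.167.98.136
  76.167.32.0/19 (76.167.32.0 - 76.167.63.255) does not contain 76.167.98.136
Longest matching prefix is /15 -> interface Serial0/1.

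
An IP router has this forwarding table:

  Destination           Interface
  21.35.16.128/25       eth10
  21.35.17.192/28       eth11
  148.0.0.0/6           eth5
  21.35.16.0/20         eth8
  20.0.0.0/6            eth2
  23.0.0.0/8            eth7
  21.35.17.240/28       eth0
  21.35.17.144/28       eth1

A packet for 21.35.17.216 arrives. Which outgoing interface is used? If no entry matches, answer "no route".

eth8

Routes whose prefix contains 21.35.17.216:
  20.0.0.0/6 (20.0.0.0 - 23.255.255.255) -> eth2
  21.35.16.0/20 (21.35.16.0 - 21.35.31.255) -> eth8
More-specific entries that do NOT match:
  21.35.17.192/28 (21.35.17.192 - 21.35.17.207) does not contain 21.35.17.216
  21.35.17.240/28 (21.35.17.240 - 21.35.17.255) does not contain 21.35.17.216
  21.35.17.144/28 (21.35.17.144 - 21.35.17.159) does not contain 21.35.17.216
  21.35.16.128/25 (21.35.16.128 - 21.35.16.255) does not contain 21.35.17.216
Longest matching prefix is /20 -> interface eth8.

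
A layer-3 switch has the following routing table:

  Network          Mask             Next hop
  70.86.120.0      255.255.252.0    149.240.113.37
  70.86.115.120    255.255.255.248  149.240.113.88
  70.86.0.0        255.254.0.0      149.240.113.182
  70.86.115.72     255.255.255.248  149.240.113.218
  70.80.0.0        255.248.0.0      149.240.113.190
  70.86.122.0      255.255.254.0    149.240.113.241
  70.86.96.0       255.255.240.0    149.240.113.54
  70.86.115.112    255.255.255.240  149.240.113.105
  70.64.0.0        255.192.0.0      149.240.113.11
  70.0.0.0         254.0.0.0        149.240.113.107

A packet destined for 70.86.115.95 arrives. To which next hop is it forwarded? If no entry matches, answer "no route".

Routes whose prefix contains 70.86.115.95:
  70.0.0.0/7 (70.0.0.0 - 71.255.255.255) -> 149.240.113.107
  70.64.0.0/10 (70.64.0.0 - 70.127.255.255) -> 149.240.113.11
  70.80.0.0/13 (70.80.0.0 - 70.87.255.255) -> 149.240.113.190
  70.86.0.0/15 (70.86.0.0 - 70.87.255.255) -> 149.240.113.182
More-specific entries that do NOT match:
  70.86.115.120/29 (70.86.115.120 - 70.86.115.127) does not contain 70.86.115.95
  70.86.115.72/29 (70.86.115.72 - 70.86.115.79) does not contain 70.86.115.95
  70.86.115.112/28 (70.86.115.112 - 70.86.115.127) does not contain 70.86.115.95
  70.86.122.0/23 (70.86.122.0 - 70.86.123.255) does not contain 70.86.115.95
  70.86.120.0/22 (70.86.120.0 - 70.86.123.255) does not contain 70.86.115.95
  70.86.96.0/20 (70.86.96.0 - 70.86.111.255) does not contain 70.86.115.95
Longest matching prefix is /15 -> next hop 149.240.113.182.

149.240.113.182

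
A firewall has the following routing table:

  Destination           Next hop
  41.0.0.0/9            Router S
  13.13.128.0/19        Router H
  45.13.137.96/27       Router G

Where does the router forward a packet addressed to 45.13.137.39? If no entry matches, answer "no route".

No entry's prefix contains 45.13.137.39; there is no default route.

no route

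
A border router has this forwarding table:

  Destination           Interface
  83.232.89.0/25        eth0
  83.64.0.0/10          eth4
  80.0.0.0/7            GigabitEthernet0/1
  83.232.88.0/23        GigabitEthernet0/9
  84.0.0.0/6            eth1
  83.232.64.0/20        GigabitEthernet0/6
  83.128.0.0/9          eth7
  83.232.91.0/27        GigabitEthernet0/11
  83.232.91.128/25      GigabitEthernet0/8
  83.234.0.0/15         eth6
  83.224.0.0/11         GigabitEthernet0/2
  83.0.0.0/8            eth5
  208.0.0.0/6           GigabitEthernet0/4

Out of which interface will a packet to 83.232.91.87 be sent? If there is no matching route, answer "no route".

GigabitEthernet0/2

Routes whose prefix contains 83.232.91.87:
  83.0.0.0/8 (83.0.0.0 - 83.255.255.255) -> eth5
  83.128.0.0/9 (83.128.0.0 - 83.255.255.255) -> eth7
  83.224.0.0/11 (83.224.0.0 - 83.255.255.255) -> GigabitEthernet0/2
More-specific entries that do NOT match:
  83.232.91.0/27 (83.232.91.0 - 83.232.91.31) does not contain 83.232.91.87
  83.232.89.0/25 (83.232.89.0 - 83.232.89.127) does not contain 83.232.91.87
  83.232.91.128/25 (83.232.91.128 - 83.232.91.255) does not contain 83.232.91.87
  83.232.88.0/23 (83.232.88.0 - 83.232.89.255) does not contain 83.232.91.87
  83.232.64.0/20 (83.232.64.0 - 83.232.79.255) does not contain 83.232.91.87
  83.234.0.0/15 (83.234.0.0 - 83.235.255.255) does not contain 83.232.91.87
Longest matching prefix is /11 -> interface GigabitEthernet0/2.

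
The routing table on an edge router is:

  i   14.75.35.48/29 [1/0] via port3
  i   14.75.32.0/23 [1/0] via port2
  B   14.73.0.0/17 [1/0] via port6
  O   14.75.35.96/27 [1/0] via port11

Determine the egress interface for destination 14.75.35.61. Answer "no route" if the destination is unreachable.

no route

No entry's prefix contains 14.75.35.61; there is no default route.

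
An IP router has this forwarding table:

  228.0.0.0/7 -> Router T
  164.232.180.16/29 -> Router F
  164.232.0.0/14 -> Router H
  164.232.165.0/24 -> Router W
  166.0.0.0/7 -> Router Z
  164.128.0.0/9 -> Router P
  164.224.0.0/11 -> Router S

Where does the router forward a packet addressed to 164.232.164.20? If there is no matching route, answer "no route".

Routes whose prefix contains 164.232.164.20:
  164.128.0.0/9 (164.128.0.0 - 164.255.255.255) -> Router P
  164.224.0.0/11 (164.224.0.0 - 164.255.255.255) -> Router S
  164.232.0.0/14 (164.232.0.0 - 164.235.255.255) -> Router H
More-specific entries that do NOT match:
  164.232.180.16/29 (164.232.180.16 - 164.232.180.23) does not contain 164.232.164.20
  164.232.165.0/24 (164.232.165.0 - 164.232.165.255) does not contain 164.232.164.20
Longest matching prefix is /14 -> next hop Router H.

Router H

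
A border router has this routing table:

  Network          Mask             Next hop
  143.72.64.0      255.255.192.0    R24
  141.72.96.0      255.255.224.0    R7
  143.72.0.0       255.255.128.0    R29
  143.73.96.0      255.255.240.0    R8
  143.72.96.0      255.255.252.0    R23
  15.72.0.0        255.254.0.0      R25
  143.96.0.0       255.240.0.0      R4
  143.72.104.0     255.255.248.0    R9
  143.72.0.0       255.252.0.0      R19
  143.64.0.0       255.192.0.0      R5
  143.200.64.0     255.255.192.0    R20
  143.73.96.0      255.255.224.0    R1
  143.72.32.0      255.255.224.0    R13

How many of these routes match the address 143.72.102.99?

4

Prefixes containing 143.72.102.99:
  143.64.0.0/10 (143.64.0.0 - 143.127.255.255)
  143.72.0.0/14 (143.72.0.0 - 143.75.255.255)
  143.72.0.0/17 (143.72.0.0 - 143.72.127.255)
  143.72.64.0/18 (143.72.64.0 - 143.72.127.255)
Total matching entries: 4.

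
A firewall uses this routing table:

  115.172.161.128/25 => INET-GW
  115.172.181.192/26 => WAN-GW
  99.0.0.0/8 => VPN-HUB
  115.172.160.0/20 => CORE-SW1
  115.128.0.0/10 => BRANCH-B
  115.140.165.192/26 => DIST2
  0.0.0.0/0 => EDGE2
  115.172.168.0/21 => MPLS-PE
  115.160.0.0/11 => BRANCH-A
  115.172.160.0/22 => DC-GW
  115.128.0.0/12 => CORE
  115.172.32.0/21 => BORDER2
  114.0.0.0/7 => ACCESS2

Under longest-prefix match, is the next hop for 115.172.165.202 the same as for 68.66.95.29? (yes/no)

no

115.172.165.202: longest match 115.172.160.0/20 -> CORE-SW1
68.66.95.29: longest match 0.0.0.0/0 -> EDGE2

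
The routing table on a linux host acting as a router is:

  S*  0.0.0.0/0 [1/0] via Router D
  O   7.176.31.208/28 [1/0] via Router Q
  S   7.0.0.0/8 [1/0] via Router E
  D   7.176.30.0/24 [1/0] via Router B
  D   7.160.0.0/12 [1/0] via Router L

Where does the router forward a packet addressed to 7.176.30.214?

Router B

Routes whose prefix contains 7.176.30.214:
  0.0.0.0/0 (default, matches everything) -> Router D
  7.0.0.0/8 (7.0.0.0 - 7.255.255.255) -> Router E
  7.176.30.0/24 (7.176.30.0 - 7.176.30.255) -> Router B
More-specific entries that do NOT match:
  7.176.31.208/28 (7.176.31.208 - 7.176.31.223) does not contain 7.176.30.214
Longest matching prefix is /24 -> next hop Router B.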